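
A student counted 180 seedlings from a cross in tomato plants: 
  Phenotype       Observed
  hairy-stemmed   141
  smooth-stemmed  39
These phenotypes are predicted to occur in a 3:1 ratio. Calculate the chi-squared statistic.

1.067

Expected counts for N = 180 under a 3:1 ratio (total parts = 4):
  hairy-stemmed: 180 × 3/4 = 135
  smooth-stemmed: 180 × 1/4 = 45
χ² = Σ (O − E)² / E
  hairy-stemmed: (141 − 135)² / 135 = 0.2667
  smooth-stemmed: (39 − 45)² / 45 = 0.8000
χ² = 0.2667 + 0.8000 = 1.0667 ≈ 1.067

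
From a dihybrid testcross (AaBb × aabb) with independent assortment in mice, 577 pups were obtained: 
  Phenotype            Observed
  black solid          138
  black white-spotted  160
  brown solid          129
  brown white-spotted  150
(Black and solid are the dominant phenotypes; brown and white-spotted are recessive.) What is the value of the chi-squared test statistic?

3.832

A dihybrid testcross with independent assortment gives a 1:1:1:1 ratio.
Under the 1:1:1:1 hypothesis (Σ ratio = 4, N = 577):
  black solid: 577 × 1/4 = 144.25
  black white-spotted: 577 × 1/4 = 144.25
  brown solid: 577 × 1/4 = 144.25
  brown white-spotted: 577 × 1/4 = 144.25
χ² = Σ (O − E)² / E
  black solid: (138 − 144.25)² / 144.25 = 0.2708
  black white-spotted: (160 − 144.25)² / 144.25 = 1.7197
  brown solid: (129 − 144.25)² / 144.25 = 1.6122
  brown white-spotted: (150 − 144.25)² / 144.25 = 0.2292
χ² = 0.2708 + 1.7197 + 1.6122 + 0.2292 = 3.8319 ≈ 3.832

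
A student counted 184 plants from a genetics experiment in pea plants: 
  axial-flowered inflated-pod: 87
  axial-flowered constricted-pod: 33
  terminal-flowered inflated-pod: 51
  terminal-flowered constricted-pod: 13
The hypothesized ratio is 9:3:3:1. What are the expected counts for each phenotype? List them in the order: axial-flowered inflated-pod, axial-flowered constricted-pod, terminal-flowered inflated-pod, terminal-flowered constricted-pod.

103.5, 34.5, 34.5, 11.5

The 9:3:3:1 ratio has 16 parts, so with N = 184 the expected counts are:
  axial-flowered inflated-pod: 184 × 9/16 = 103.5
  axial-flowered constricted-pod: 184 × 3/16 = 34.5
  terminal-flowered inflated-pod: 184 × 3/16 = 34.5
  terminal-flowered constricted-pod: 184 × 1/16 = 11.5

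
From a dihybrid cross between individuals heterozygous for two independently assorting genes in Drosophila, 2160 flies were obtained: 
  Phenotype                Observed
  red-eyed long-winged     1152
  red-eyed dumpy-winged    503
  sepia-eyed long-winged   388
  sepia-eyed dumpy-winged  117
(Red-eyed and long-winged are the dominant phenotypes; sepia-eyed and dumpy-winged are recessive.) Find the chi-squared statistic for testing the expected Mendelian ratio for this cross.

30.094

A dihybrid F₂ with independent assortment and complete dominance at both loci gives a 9:3:3:1 phenotypic ratio.
Under the 9:3:3:1 hypothesis (Σ ratio = 16, N = 2160):
  red-eyed long-winged: 2160 × 9/16 = 1215
  red-eyed dumpy-winged: 2160 × 3/16 = 405
  sepia-eyed long-winged: 2160 × 3/16 = 405
  sepia-eyed dumpy-winged: 2160 × 1/16 = 135
χ² = Σ (O − E)² / E
  red-eyed long-winged: (1152 − 1215)² / 1215 = 3.2667
  red-eyed dumpy-winged: (503 − 405)² / 405 = 23.7136
  sepia-eyed long-winged: (388 − 405)² / 405 = 0.7136
  sepia-eyed dumpy-winged: (117 − 135)² / 135 = 2.4000
χ² = 3.2667 + 23.7136 + 0.7136 + 2.4000 = 30.0939 ≈ 30.094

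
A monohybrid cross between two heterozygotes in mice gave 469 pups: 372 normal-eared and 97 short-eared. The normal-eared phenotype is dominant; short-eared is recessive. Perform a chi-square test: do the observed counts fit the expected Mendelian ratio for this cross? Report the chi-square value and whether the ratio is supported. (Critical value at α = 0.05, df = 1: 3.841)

For a monohybrid cross between heterozygotes with complete dominance, the expected phenotypic ratio is 3:1.
The 3:1 ratio has 4 parts, so with N = 469 the expected counts are:
  normal-eared: 469 × 3/4 = 351.75
  short-eared: 469 × 1/4 = 117.25
χ² = Σ (O − E)² / E
  normal-eared: (372 − 351.75)² / 351.75 = 1.1658
  short-eared: (97 − 117.25)² / 117.25 = 3.4973
χ² = 1.1658 + 3.4973 = 4.6631 ≈ 4.663
Degrees of freedom = 2 − 1 = 1; critical value at α = 0.05 is 3.841.
Since 4.663 > 3.841, we reject the null hypothesis — the data do not fit the 3:1 ratio.

4.663; not consistent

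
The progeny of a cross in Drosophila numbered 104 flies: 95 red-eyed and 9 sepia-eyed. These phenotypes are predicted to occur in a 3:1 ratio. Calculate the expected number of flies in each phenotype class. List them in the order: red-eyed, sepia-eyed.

Expected counts for N = 104 under a 3:1 ratio (total parts = 4):
  red-eyed: 104 × 3/4 = 78
  sepia-eyed: 104 × 1/4 = 26

78, 26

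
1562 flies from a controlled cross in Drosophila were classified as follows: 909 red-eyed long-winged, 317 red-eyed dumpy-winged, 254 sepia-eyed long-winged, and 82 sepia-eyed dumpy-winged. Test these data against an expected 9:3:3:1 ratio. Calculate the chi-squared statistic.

Expected counts for N = 1562 under a 9:3:3:1 ratio (total parts = 16):
  red-eyed long-winged: 1562 × 9/16 = 878.625
  red-eyed dumpy-winged: 1562 × 3/16 = 292.875
  sepia-eyed long-winged: 1562 × 3/16 = 292.875
  sepia-eyed dumpy-winged: 1562 × 1/16 = 97.625
χ² = Σ (O − E)² / E
  red-eyed long-winged: (909 − 878.625)² / 878.625 = 1.0501
  red-eyed dumpy-winged: (317 − 292.875)² / 292.875 = 1.9872
  sepia-eyed long-winged: (254 − 292.875)² / 292.875 = 5.1601
  sepia-eyed dumpy-winged: (82 − 97.625)² / 97.625 = 2.5008
χ² = 1.0501 + 1.9872 + 5.1601 + 2.5008 = 10.6982 ≈ 10.698

10.698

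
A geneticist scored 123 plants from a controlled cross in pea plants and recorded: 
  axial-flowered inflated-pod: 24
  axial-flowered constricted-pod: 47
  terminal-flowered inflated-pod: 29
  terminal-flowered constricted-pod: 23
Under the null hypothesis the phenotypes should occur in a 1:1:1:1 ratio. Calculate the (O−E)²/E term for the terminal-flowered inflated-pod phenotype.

Expected counts for N = 123 under a 1:1:1:1 ratio (total parts = 4):
  axial-flowered inflated-pod: 123 × 1/4 = 30.75
  axial-flowered constricted-pod: 123 × 1/4 = 30.75
  terminal-flowered inflated-pod: 123 × 1/4 = 30.75
  terminal-flowered constricted-pod: 123 × 1/4 = 30.75
Contribution of terminal-flowered inflated-pod: (29 − 30.75)² / 30.75 = 0.0996

0.100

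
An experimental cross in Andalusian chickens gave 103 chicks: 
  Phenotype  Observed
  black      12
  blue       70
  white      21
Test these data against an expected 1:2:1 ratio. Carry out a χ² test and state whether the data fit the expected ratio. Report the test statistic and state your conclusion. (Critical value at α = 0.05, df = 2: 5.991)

14.864; not consistent

The 1:2:1 ratio has 4 parts, so with N = 103 the expected counts are:
  black: 103 × 1/4 = 25.75
  blue: 103 × 2/4 = 51.5
  white: 103 × 1/4 = 25.75
χ² = Σ (O − E)² / E
  black: (12 − 25.75)² / 25.75 = 7.3422
  blue: (70 − 51.5)² / 51.5 = 6.6456
  white: (21 − 25.75)² / 25.75 = 0.8762
χ² = 7.3422 + 6.6456 + 0.8762 = 14.864
Degrees of freedom = 3 − 1 = 2; critical value at α = 0.05 is 5.991.
Since 14.864 > 5.991, we reject the null hypothesis — the data do not fit the 1:2:1 ratio.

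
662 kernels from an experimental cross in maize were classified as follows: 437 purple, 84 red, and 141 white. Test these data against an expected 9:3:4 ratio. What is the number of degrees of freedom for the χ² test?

2

A goodness-of-fit test with 3 phenotype classes has df = 3 − 1 = 2.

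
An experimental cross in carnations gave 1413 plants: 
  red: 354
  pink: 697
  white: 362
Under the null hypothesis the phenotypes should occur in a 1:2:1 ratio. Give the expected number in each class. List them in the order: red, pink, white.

353.25, 706.5, 353.25

Total ratio parts = 4. Expected numbers out of 1413:
  red: 1413 × 1/4 = 353.25
  pink: 1413 × 2/4 = 706.5
  white: 1413 × 1/4 = 353.25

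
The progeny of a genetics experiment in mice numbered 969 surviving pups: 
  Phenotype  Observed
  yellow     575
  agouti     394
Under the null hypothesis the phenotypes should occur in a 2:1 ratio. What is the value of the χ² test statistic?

23.410

Under the 2:1 hypothesis (Σ ratio = 3, N = 969):
  yellow: 969 × 2/3 = 646
  agouti: 969 × 1/3 = 323
χ² = Σ (O − E)² / E
  yellow: (575 − 646)² / 646 = 7.8034
  agouti: (394 − 323)² / 323 = 15.6068
χ² = 7.8034 + 15.6068 = 23.4102 ≈ 23.410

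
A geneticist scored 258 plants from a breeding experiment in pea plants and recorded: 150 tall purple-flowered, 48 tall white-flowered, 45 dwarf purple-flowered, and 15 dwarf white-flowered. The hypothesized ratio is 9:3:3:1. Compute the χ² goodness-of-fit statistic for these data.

The 9:3:3:1 ratio has 16 parts, so with N = 258 the expected counts are:
  tall purple-flowered: 258 × 9/16 = 145.125
  tall white-flowered: 258 × 3/16 = 48.375
  dwarf purple-flowered: 258 × 3/16 = 48.375
  dwarf white-flowered: 258 × 1/16 = 16.125
χ² = Σ (O − E)² / E
  tall purple-flowered: (150 − 145.125)² / 145.125 = 0.1638
  tall white-flowered: (48 − 48.375)² / 48.375 = 0.0029
  dwarf purple-flowered: (45 − 48.375)² / 48.375 = 0.2355
  dwarf white-flowered: (15 − 16.125)² / 16.125 = 0.0785
χ² = 0.1638 + 0.0029 + 0.2355 + 0.0785 = 0.4807 ≈ 0.481

0.481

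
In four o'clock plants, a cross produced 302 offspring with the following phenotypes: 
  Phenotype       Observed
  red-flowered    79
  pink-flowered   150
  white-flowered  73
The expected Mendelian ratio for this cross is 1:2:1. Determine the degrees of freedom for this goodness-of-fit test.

2

A goodness-of-fit test with 3 phenotype classes has df = 3 − 1 = 2.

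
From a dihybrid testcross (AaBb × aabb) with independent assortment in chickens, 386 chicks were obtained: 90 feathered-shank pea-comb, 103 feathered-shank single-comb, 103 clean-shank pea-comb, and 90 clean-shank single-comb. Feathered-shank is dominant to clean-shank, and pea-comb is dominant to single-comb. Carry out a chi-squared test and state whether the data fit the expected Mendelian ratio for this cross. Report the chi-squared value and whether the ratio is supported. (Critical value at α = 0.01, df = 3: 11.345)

1.751; consistent

A dihybrid testcross with independent assortment gives a 1:1:1:1 ratio.
The 1:1:1:1 ratio has 4 parts, so with N = 386 the expected counts are:
  feathered-shank pea-comb: 386 × 1/4 = 96.5
  feathered-shank single-comb: 386 × 1/4 = 96.5
  clean-shank pea-comb: 386 × 1/4 = 96.5
  clean-shank single-comb: 386 × 1/4 = 96.5
χ² = Σ (O − E)² / E
  feathered-shank pea-comb: (90 − 96.5)² / 96.5 = 0.4378
  feathered-shank single-comb: (103 − 96.5)² / 96.5 = 0.4378
  clean-shank pea-comb: (103 − 96.5)² / 96.5 = 0.4378
  clean-shank single-comb: (90 − 96.5)² / 96.5 = 0.4378
χ² = 0.4378 + 0.4378 + 0.4378 + 0.4378 = 1.7512 ≈ 1.751
Degrees of freedom = 4 − 1 = 3; critical value at α = 0.01 is 11.345.
Since 1.751 < 11.345, we fail to reject the null hypothesis — the data are consistent with the 1:1:1:1 ratio.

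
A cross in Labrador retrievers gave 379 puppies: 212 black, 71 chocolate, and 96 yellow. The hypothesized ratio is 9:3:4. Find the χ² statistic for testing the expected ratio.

0.023

Expected counts for N = 379 under a 9:3:4 ratio (total parts = 16):
  black: 379 × 9/16 = 213.1875
  chocolate: 379 × 3/16 = 71.0625
  yellow: 379 × 4/16 = 94.75
χ² = Σ (O − E)² / E
  black: (212 − 213.1875)² / 213.1875 = 0.0066
  chocolate: (71 − 71.0625)² / 71.0625 = 0.0001
  yellow: (96 − 94.75)² / 94.75 = 0.0165
χ² = 0.0066 + 0.0001 + 0.0165 = 0.0232 ≈ 0.023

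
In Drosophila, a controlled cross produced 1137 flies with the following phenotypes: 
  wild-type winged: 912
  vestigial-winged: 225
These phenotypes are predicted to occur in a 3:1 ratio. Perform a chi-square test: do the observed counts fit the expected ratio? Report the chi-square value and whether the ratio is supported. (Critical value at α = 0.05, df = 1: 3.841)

Expected counts for N = 1137 under a 3:1 ratio (total parts = 4):
  wild-type winged: 1137 × 3/4 = 852.75
  vestigial-winged: 1137 × 1/4 = 284.25
χ² = Σ (O − E)² / E
  wild-type winged: (912 − 852.75)² / 852.75 = 4.1168
  vestigial-winged: (225 − 284.25)² / 284.25 = 12.3503
χ² = 4.1168 + 12.3503 = 16.4671 ≈ 16.467
Degrees of freedom = 2 − 1 = 1; critical value at α = 0.05 is 3.841.
Since 16.467 > 3.841, we reject the null hypothesis — the data do not fit the 3:1 ratio.

16.467; not consistent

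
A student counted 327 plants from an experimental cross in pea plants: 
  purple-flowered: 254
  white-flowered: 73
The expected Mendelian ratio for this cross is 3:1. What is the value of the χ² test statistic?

1.249

The 3:1 ratio has 4 parts, so with N = 327 the expected counts are:
  purple-flowered: 327 × 3/4 = 245.25
  white-flowered: 327 × 1/4 = 81.75
χ² = Σ (O − E)² / E
  purple-flowered: (254 − 245.25)² / 245.25 = 0.3122
  white-flowered: (73 − 81.75)² / 81.75 = 0.9365
χ² = 0.3122 + 0.9365 = 1.2487 ≈ 1.249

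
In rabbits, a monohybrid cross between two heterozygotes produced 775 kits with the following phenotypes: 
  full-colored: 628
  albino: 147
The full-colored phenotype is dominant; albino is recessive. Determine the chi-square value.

15.040

For a monohybrid cross between heterozygotes with complete dominance, the expected phenotypic ratio is 3:1.
Expected counts for N = 775 under a 3:1 ratio (total parts = 4):
  full-colored: 775 × 3/4 = 581.25
  albino: 775 × 1/4 = 193.75
χ² = Σ (O − E)² / E
  full-colored: (628 − 581.25)² / 581.25 = 3.7601
  albino: (147 − 193.75)² / 193.75 = 11.2803
χ² = 3.7601 + 11.2803 = 15.0404 ≈ 15.040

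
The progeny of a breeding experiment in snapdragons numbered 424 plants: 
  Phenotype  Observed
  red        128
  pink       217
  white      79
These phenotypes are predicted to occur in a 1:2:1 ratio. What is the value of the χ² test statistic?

Total ratio parts = 4. Expected numbers out of 424:
  red: 424 × 1/4 = 106
  pink: 424 × 2/4 = 212
  white: 424 × 1/4 = 106
χ² = Σ (O − E)² / E
  red: (128 − 106)² / 106 = 4.5660
  pink: (217 − 212)² / 212 = 0.1179
  white: (79 − 106)² / 106 = 6.8774
χ² = 4.5660 + 0.1179 + 6.8774 = 11.5613 ≈ 11.561

11.561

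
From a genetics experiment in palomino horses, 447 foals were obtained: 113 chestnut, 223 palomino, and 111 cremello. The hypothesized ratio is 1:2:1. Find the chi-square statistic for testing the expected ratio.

Total ratio parts = 4. Expected numbers out of 447:
  chestnut: 447 × 1/4 = 111.75
  palomino: 447 × 2/4 = 223.5
  cremello: 447 × 1/4 = 111.75
χ² = Σ (O − E)² / E
  chestnut: (113 − 111.75)² / 111.75 = 0.0140
  palomino: (223 − 223.5)² / 223.5 = 0.0011
  cremello: (111 − 111.75)² / 111.75 = 0.0050
χ² = 0.0140 + 0.0011 + 0.0050 = 0.0201 ≈ 0.020

0.020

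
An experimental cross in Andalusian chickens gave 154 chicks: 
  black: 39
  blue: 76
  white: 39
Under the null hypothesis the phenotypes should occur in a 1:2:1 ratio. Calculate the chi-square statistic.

0.026

Total ratio parts = 4. Expected numbers out of 154:
  black: 154 × 1/4 = 38.5
  blue: 154 × 2/4 = 77
  white: 154 × 1/4 = 38.5
χ² = Σ (O − E)² / E
  black: (39 − 38.5)² / 38.5 = 0.0065
  blue: (76 − 77)² / 77 = 0.0130
  white: (39 − 38.5)² / 38.5 = 0.0065
χ² = 0.0065 + 0.0130 + 0.0065 = 0.026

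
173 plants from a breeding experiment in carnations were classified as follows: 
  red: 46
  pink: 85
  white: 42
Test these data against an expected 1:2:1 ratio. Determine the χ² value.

0.237

Total ratio parts = 4. Expected numbers out of 173:
  red: 173 × 1/4 = 43.25
  pink: 173 × 2/4 = 86.5
  white: 173 × 1/4 = 43.25
χ² = Σ (O − E)² / E
  red: (46 − 43.25)² / 43.25 = 0.1749
  pink: (85 − 86.5)² / 86.5 = 0.0260
  white: (42 − 43.25)² / 43.25 = 0.0361
χ² = 0.1749 + 0.0260 + 0.0361 = 0.237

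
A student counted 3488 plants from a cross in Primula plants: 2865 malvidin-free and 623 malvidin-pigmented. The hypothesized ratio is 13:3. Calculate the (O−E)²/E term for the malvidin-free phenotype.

0.339

The 13:3 ratio has 16 parts, so with N = 3488 the expected counts are:
  malvidin-free: 3488 × 13/16 = 2834
  malvidin-pigmented: 3488 × 3/16 = 654
Contribution of malvidin-free: (2865 − 2834)² / 2834 = 0.3391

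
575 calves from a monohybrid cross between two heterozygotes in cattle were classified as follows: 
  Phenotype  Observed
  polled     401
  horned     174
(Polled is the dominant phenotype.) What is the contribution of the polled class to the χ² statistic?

For a monohybrid cross between heterozygotes with complete dominance, the expected phenotypic ratio is 3:1.
The 3:1 ratio has 4 parts, so with N = 575 the expected counts are:
  polled: 575 × 3/4 = 431.25
  horned: 575 × 1/4 = 143.75
Contribution of polled: (401 − 431.25)² / 431.25 = 2.1219

2.122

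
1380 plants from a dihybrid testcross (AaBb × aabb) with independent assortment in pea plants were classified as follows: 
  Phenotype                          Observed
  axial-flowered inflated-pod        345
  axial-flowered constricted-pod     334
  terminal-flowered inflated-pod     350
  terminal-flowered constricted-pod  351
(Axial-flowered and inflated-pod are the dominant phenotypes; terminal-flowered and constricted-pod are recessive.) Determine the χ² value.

A dihybrid testcross with independent assortment gives a 1:1:1:1 ratio.
Expected counts for N = 1380 under a 1:1:1:1 ratio (total parts = 4):
  axial-flowered inflated-pod: 1380 × 1/4 = 345
  axial-flowered constricted-pod: 1380 × 1/4 = 345
  terminal-flowered inflated-pod: 1380 × 1/4 = 345
  terminal-flowered constricted-pod: 1380 × 1/4 = 345
χ² = Σ (O − E)² / E
  axial-flowered inflated-pod: (345 − 345)² / 345 = 0.0000
  axial-flowered constricted-pod: (334 − 345)² / 345 = 0.3507
  terminal-flowered inflated-pod: (350 − 345)² / 345 = 0.0725
  terminal-flowered constricted-pod: (351 − 345)² / 345 = 0.1043
χ² = 0.0000 + 0.3507 + 0.0725 + 0.1043 = 0.5275 ≈ 0.528

0.528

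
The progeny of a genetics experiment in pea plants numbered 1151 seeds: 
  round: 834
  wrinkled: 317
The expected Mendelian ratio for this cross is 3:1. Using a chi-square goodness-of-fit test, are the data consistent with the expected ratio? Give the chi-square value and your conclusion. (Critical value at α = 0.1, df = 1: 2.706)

Under the 3:1 hypothesis (Σ ratio = 4, N = 1151):
  round: 1151 × 3/4 = 863.25
  wrinkled: 1151 × 1/4 = 287.75
χ² = Σ (O − E)² / E
  round: (834 − 863.25)² / 863.25 = 0.9911
  wrinkled: (317 − 287.75)² / 287.75 = 2.9733
χ² = 0.9911 + 2.9733 = 3.9644 ≈ 3.964
Degrees of freedom = 2 − 1 = 1; critical value at α = 0.1 is 2.706.
Since 3.964 > 2.706, we reject the null hypothesis — the data do not fit the 3:1 ratio.

3.964; not consistent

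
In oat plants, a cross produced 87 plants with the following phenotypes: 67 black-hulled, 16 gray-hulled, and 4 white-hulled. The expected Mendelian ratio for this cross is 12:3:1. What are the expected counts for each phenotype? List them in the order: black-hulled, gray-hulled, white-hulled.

65.25, 16.3125, 5.4375

Under the 12:3:1 hypothesis (Σ ratio = 16, N = 87):
  black-hulled: 87 × 12/16 = 65.25
  gray-hulled: 87 × 3/16 = 16.3125
  white-hulled: 87 × 1/16 = 5.4375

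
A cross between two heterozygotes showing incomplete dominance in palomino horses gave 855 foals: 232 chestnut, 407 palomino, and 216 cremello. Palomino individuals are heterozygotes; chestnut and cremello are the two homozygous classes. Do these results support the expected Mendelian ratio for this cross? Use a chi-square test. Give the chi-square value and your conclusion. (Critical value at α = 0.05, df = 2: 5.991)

With incomplete dominance, a heterozygote × heterozygote cross gives a 1:2:1 phenotypic ratio.
Total ratio parts = 4. Expected numbers out of 855:
  chestnut: 855 × 1/4 = 213.75
  palomino: 855 × 2/4 = 427.5
  cremello: 855 × 1/4 = 213.75
χ² = Σ (O − E)² / E
  chestnut: (232 − 213.75)² / 213.75 = 1.5582
  palomino: (407 − 427.5)² / 427.5 = 0.9830
  cremello: (216 − 213.75)² / 213.75 = 0.0237
χ² = 1.5582 + 0.9830 + 0.0237 = 2.5649 ≈ 2.565
Degrees of freedom = 3 − 1 = 2; critical value at α = 0.05 is 5.991.
Since 2.565 < 5.991, we fail to reject the null hypothesis — the data are consistent with the 1:2:1 ratio.

2.565; consistent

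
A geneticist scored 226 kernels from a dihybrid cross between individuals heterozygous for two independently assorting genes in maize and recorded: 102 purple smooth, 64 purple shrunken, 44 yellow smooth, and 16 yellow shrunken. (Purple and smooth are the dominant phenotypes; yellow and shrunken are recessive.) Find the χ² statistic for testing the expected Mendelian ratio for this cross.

A dihybrid F₂ with independent assortment and complete dominance at both loci gives a 9:3:3:1 phenotypic ratio.
Total ratio parts = 16. Expected numbers out of 226:
  purple smooth: 226 × 9/16 = 127.125
  purple shrunken: 226 × 3/16 = 42.375
  yellow smooth: 226 × 3/16 = 42.375
  yellow shrunken: 226 × 1/16 = 14.125
χ² = Σ (O − E)² / E
  purple smooth: (102 − 127.125)² / 127.125 = 4.9657
  purple shrunken: (64 − 42.375)² / 42.375 = 11.0358
  yellow smooth: (44 − 42.375)² / 42.375 = 0.0623
  yellow shrunken: (16 − 14.125)² / 14.125 = 0.2489
χ² = 4.9657 + 11.0358 + 0.0623 + 0.2489 = 16.3127 ≈ 16.313

16.313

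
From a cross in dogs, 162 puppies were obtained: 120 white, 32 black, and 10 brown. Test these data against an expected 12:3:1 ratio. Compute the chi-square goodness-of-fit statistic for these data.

0.107

Total ratio parts = 16. Expected numbers out of 162:
  white: 162 × 12/16 = 121.5
  black: 162 × 3/16 = 30.375
  brown: 162 × 1/16 = 10.125
χ² = Σ (O − E)² / E
  white: (120 − 121.5)² / 121.5 = 0.0185
  black: (32 − 30.375)² / 30.375 = 0.0869
  brown: (10 − 10.125)² / 10.125 = 0.0015
χ² = 0.0185 + 0.0869 + 0.0015 = 0.1069 ≈ 0.107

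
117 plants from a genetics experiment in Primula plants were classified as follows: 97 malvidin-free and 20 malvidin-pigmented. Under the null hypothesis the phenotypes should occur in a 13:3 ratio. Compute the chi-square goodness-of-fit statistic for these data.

The 13:3 ratio has 16 parts, so with N = 117 the expected counts are:
  malvidin-free: 117 × 13/16 = 95.0625
  malvidin-pigmented: 117 × 3/16 = 21.9375
χ² = Σ (O − E)² / E
  malvidin-free: (97 − 95.0625)² / 95.0625 = 0.0395
  malvidin-pigmented: (20 − 21.9375)² / 21.9375 = 0.1711
χ² = 0.0395 + 0.1711 = 0.2106 ≈ 0.211

0.211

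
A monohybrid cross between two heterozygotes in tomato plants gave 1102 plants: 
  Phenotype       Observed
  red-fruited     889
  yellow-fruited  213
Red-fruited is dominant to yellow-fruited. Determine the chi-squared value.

18.905

For a monohybrid cross between heterozygotes with complete dominance, the expected phenotypic ratio is 3:1.
The 3:1 ratio has 4 parts, so with N = 1102 the expected counts are:
  red-fruited: 1102 × 3/4 = 826.5
  yellow-fruited: 1102 × 1/4 = 275.5
χ² = Σ (O − E)² / E
  red-fruited: (889 − 826.5)² / 826.5 = 4.7263
  yellow-fruited: (213 − 275.5)² / 275.5 = 14.1788
χ² = 4.7263 + 14.1788 = 18.9051 ≈ 18.905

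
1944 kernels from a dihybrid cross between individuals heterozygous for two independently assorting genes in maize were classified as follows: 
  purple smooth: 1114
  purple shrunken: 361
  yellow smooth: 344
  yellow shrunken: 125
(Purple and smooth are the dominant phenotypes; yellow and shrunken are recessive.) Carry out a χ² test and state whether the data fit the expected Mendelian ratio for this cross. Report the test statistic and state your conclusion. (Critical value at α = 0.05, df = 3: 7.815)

A dihybrid F₂ with independent assortment and complete dominance at both loci gives a 9:3:3:1 phenotypic ratio.
Total ratio parts = 16. Expected numbers out of 1944:
  purple smooth: 1944 × 9/16 = 1093.5
  purple shrunken: 1944 × 3/16 = 364.5
  yellow smooth: 1944 × 3/16 = 364.5
  yellow shrunken: 1944 × 1/16 = 121.5
χ² = Σ (O − E)² / E
  purple smooth: (1114 − 1093.5)² / 1093.5 = 0.3843
  purple shrunken: (361 − 364.5)² / 364.5 = 0.0336
  yellow smooth: (344 − 364.5)² / 364.5 = 1.1529
  yellow shrunken: (125 − 121.5)² / 121.5 = 0.1008
χ² = 0.3843 + 0.0336 + 1.1529 + 0.1008 = 1.6716 ≈ 1.672
Degrees of freedom = 4 − 1 = 3; critical value at α = 0.05 is 7.815.
Since 1.672 < 7.815, we fail to reject the null hypothesis — the data are consistent with the 9:3:3:1 ratio.

1.672; consistent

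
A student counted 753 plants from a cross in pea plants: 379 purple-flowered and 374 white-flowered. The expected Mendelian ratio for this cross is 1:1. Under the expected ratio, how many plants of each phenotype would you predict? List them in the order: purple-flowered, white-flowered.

Total ratio parts = 2. Expected numbers out of 753:
  purple-flowered: 753 × 1/2 = 376.5
  white-flowered: 753 × 1/2 = 376.5

376.5, 376.5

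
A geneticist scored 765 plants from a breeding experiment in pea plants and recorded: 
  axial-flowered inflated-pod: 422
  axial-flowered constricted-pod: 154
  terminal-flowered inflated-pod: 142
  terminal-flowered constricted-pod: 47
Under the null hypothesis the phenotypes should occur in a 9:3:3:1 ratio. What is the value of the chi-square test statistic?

0.967

Total ratio parts = 16. Expected numbers out of 765:
  axial-flowered inflated-pod: 765 × 9/16 = 430.3125
  axial-flowered constricted-pod: 765 × 3/16 = 143.4375
  terminal-flowered inflated-pod: 765 × 3/16 = 143.4375
  terminal-flowered constricted-pod: 765 × 1/16 = 47.8125
χ² = Σ (O − E)² / E
  axial-flowered inflated-pod: (422 − 430.3125)² / 430.3125 = 0.1606
  axial-flowered constricted-pod: (154 − 143.4375)² / 143.4375 = 0.7778
  terminal-flowered inflated-pod: (142 − 143.4375)² / 143.4375 = 0.0144
  terminal-flowered constricted-pod: (47 − 47.8125)² / 47.8125 = 0.0138
χ² = 0.1606 + 0.7778 + 0.0144 + 0.0138 = 0.9666 ≈ 0.967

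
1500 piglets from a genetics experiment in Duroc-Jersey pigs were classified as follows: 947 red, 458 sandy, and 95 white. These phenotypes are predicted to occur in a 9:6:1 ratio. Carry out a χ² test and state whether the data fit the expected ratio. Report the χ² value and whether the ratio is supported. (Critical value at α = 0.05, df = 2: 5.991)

32.065; not consistent

Under the 9:6:1 hypothesis (Σ ratio = 16, N = 1500):
  red: 1500 × 9/16 = 843.75
  sandy: 1500 × 6/16 = 562.5
  white: 1500 × 1/16 = 93.75
χ² = Σ (O − E)² / E
  red: (947 − 843.75)² / 843.75 = 12.6347
  sandy: (458 − 562.5)² / 562.5 = 19.4138
  white: (95 − 93.75)² / 93.75 = 0.0167
χ² = 12.6347 + 19.4138 + 0.0167 = 32.0652 ≈ 32.065
Degrees of freedom = 3 − 1 = 2; critical value at α = 0.05 is 5.991.
Since 32.065 > 5.991, we reject the null hypothesis — the data do not fit the 9:6:1 ratio.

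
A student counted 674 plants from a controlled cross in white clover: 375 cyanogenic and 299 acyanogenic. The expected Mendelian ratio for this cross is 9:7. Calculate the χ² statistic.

0.103

Under the 9:7 hypothesis (Σ ratio = 16, N = 674):
  cyanogenic: 674 × 9/16 = 379.125
  acyanogenic: 674 × 7/16 = 294.875
χ² = Σ (O − E)² / E
  cyanogenic: (375 − 379.125)² / 379.125 = 0.0449
  acyanogenic: (299 − 294.875)² / 294.875 = 0.0577
χ² = 0.0449 + 0.0577 = 0.1026 ≈ 0.103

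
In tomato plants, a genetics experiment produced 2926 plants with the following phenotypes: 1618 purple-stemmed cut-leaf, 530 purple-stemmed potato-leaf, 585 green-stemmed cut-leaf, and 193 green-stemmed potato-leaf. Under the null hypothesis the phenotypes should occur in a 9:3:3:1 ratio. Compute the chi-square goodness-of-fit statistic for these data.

4.077

Under the 9:3:3:1 hypothesis (Σ ratio = 16, N = 2926):
  purple-stemmed cut-leaf: 2926 × 9/16 = 1645.875
  purple-stemmed potato-leaf: 2926 × 3/16 = 548.625
  green-stemmed cut-leaf: 2926 × 3/16 = 548.625
  green-stemmed potato-leaf: 2926 × 1/16 = 182.875
χ² = Σ (O − E)² / E
  purple-stemmed cut-leaf: (1618 − 1645.875)² / 1645.875 = 0.4721
  purple-stemmed potato-leaf: (530 − 548.625)² / 548.625 = 0.6323
  green-stemmed cut-leaf: (585 − 548.625)² / 548.625 = 2.4117
  green-stemmed potato-leaf: (193 − 182.875)² / 182.875 = 0.5606
χ² = 0.4721 + 0.6323 + 2.4117 + 0.5606 = 4.0767 ≈ 4.077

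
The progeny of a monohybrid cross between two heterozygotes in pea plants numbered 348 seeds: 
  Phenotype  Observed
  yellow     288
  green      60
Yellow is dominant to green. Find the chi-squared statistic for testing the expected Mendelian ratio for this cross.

11.172

For a monohybrid cross between heterozygotes with complete dominance, the expected phenotypic ratio is 3:1.
Under the 3:1 hypothesis (Σ ratio = 4, N = 348):
  yellow: 348 × 3/4 = 261
  green: 348 × 1/4 = 87
χ² = Σ (O − E)² / E
  yellow: (288 − 261)² / 261 = 2.7931
  green: (60 − 87)² / 87 = 8.3793
χ² = 2.7931 + 8.3793 = 11.1724 ≈ 11.172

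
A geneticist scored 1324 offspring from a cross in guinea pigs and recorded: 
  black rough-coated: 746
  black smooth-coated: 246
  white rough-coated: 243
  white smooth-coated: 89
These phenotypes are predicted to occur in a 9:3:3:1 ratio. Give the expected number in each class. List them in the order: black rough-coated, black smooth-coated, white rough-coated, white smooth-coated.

744.75, 248.25, 248.25, 82.75

Expected counts for N = 1324 under a 9:3:3:1 ratio (total parts = 16):
  black rough-coated: 1324 × 9/16 = 744.75
  black smooth-coated: 1324 × 3/16 = 248.25
  white rough-coated: 1324 × 3/16 = 248.25
  white smooth-coated: 1324 × 1/16 = 82.75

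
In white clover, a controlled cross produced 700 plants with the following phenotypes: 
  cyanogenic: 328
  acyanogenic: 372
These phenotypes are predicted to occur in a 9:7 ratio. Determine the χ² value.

Total ratio parts = 16. Expected numbers out of 700:
  cyanogenic: 700 × 9/16 = 393.75
  acyanogenic: 700 × 7/16 = 306.25
χ² = Σ (O − E)² / E
  cyanogenic: (328 − 393.75)² / 393.75 = 10.9792
  acyanogenic: (372 − 306.25)² / 306.25 = 14.1161
χ² = 10.9792 + 14.1161 = 25.0953 ≈ 25.095

25.095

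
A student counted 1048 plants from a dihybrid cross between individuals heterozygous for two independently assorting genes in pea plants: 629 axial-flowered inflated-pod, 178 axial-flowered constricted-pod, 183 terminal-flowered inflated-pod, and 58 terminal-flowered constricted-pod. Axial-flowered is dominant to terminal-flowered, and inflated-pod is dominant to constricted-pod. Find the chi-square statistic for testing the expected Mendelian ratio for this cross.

A dihybrid F₂ with independent assortment and complete dominance at both loci gives a 9:3:3:1 phenotypic ratio.
Expected counts for N = 1048 under a 9:3:3:1 ratio (total parts = 16):
  axial-flowered inflated-pod: 1048 × 9/16 = 589.5
  axial-flowered constricted-pod: 1048 × 3/16 = 196.5
  terminal-flowered inflated-pod: 1048 × 3/16 = 196.5
  terminal-flowered constricted-pod: 1048 × 1/16 = 65.5
χ² = Σ (O − E)² / E
  axial-flowered inflated-pod: (629 − 589.5)² / 589.5 = 2.6467
  axial-flowered constricted-pod: (178 − 196.5)² / 196.5 = 1.7417
  terminal-flowered inflated-pod: (183 − 196.5)² / 196.5 = 0.9275
  terminal-flowered constricted-pod: (58 − 65.5)² / 65.5 = 0.8588
χ² = 2.6467 + 1.7417 + 0.9275 + 0.8588 = 6.1747 ≈ 6.175

6.175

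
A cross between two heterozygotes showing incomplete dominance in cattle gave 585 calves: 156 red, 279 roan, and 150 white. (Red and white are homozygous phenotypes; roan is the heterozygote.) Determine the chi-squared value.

With incomplete dominance, a heterozygote × heterozygote cross gives a 1:2:1 phenotypic ratio.
Total ratio parts = 4. Expected numbers out of 585:
  red: 585 × 1/4 = 146.25
  roan: 585 × 2/4 = 292.5
  white: 585 × 1/4 = 146.25
χ² = Σ (O − E)² / E
  red: (156 − 146.25)² / 146.25 = 0.6500
  roan: (279 − 292.5)² / 292.5 = 0.6231
  white: (150 − 146.25)² / 146.25 = 0.0962
χ² = 0.6500 + 0.6231 + 0.0962 = 1.3693 ≈ 1.369

1.369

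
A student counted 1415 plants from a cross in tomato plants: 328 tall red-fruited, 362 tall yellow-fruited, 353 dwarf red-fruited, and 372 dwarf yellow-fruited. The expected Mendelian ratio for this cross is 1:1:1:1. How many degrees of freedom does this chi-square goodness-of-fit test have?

A goodness-of-fit test with 4 phenotype classes has df = 4 − 1 = 3.

3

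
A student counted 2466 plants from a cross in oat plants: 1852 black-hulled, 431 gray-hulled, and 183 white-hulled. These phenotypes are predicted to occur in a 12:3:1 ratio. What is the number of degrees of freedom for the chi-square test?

2

A goodness-of-fit test with 3 phenotype classes has df = 3 − 1 = 2.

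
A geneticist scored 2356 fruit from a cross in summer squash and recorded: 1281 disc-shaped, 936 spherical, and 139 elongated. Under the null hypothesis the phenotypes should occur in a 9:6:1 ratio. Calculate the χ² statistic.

5.059

Under the 9:6:1 hypothesis (Σ ratio = 16, N = 2356):
  disc-shaped: 2356 × 9/16 = 1325.25
  spherical: 2356 × 6/16 = 883.5
  elongated: 2356 × 1/16 = 147.25
χ² = Σ (O − E)² / E
  disc-shaped: (1281 − 1325.25)² / 1325.25 = 1.4775
  spherical: (936 − 883.5)² / 883.5 = 3.1197
  elongated: (139 − 147.25)² / 147.25 = 0.4622
χ² = 1.4775 + 3.1197 + 0.4622 = 5.0594 ≈ 5.059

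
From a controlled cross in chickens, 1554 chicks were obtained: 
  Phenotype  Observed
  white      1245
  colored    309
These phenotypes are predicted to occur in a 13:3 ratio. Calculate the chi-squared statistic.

The 13:3 ratio has 16 parts, so with N = 1554 the expected counts are:
  white: 1554 × 13/16 = 1262.625
  colored: 1554 × 3/16 = 291.375
χ² = Σ (O − E)² / E
  white: (1245 − 1262.625)² / 1262.625 = 0.2460
  colored: (309 − 291.375)² / 291.375 = 1.0661
χ² = 0.2460 + 1.0661 = 1.3121 ≈ 1.312

1.312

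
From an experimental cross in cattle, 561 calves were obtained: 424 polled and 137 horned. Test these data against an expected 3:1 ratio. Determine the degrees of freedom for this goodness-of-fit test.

1

A goodness-of-fit test with 2 phenotype classes has df = 2 − 1 = 1.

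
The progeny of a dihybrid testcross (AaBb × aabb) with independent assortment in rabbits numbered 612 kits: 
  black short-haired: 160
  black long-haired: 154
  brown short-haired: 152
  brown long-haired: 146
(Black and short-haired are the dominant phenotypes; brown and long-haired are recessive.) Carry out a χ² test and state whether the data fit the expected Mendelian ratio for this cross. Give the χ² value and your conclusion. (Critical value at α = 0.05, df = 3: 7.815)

A dihybrid testcross with independent assortment gives a 1:1:1:1 ratio.
Expected counts for N = 612 under a 1:1:1:1 ratio (total parts = 4):
  black short-haired: 612 × 1/4 = 153
  black long-haired: 612 × 1/4 = 153
  brown short-haired: 612 × 1/4 = 153
  brown long-haired: 612 × 1/4 = 153
χ² = Σ (O − E)² / E
  black short-haired: (160 − 153)² / 153 = 0.3203
  black long-haired: (154 − 153)² / 153 = 0.0065
  brown short-haired: (152 − 153)² / 153 = 0.0065
  brown long-haired: (146 − 153)² / 153 = 0.3203
χ² = 0.3203 + 0.0065 + 0.0065 + 0.3203 = 0.6536 ≈ 0.654
Degrees of freedom = 4 − 1 = 3; critical value at α = 0.05 is 7.815.
Since 0.654 < 7.815, we fail to reject the null hypothesis — the data are consistent with the 1:1:1:1 ratio.

0.654; consistent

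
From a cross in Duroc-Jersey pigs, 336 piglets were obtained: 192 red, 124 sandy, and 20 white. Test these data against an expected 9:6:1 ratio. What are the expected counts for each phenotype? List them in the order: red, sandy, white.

Total ratio parts = 16. Expected numbers out of 336:
  red: 336 × 9/16 = 189
  sandy: 336 × 6/16 = 126
  white: 336 × 1/16 = 21

189, 126, 21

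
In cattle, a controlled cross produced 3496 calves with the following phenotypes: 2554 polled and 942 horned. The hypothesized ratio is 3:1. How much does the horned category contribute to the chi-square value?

Under the 3:1 hypothesis (Σ ratio = 4, N = 3496):
  polled: 3496 × 3/4 = 2622
  horned: 3496 × 1/4 = 874
Contribution of horned: (942 − 874)² / 874 = 5.2906

5.291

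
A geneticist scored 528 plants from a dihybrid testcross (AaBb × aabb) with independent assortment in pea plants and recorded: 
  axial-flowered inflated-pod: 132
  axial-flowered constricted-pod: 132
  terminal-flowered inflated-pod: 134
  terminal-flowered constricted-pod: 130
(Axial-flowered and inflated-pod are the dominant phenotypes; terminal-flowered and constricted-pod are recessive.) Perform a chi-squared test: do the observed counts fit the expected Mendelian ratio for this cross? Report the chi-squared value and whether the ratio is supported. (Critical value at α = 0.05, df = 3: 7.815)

0.061; consistent

A dihybrid testcross with independent assortment gives a 1:1:1:1 ratio.
Under the 1:1:1:1 hypothesis (Σ ratio = 4, N = 528):
  axial-flowered inflated-pod: 528 × 1/4 = 132
  axial-flowered constricted-pod: 528 × 1/4 = 132
  terminal-flowered inflated-pod: 528 × 1/4 = 132
  terminal-flowered constricted-pod: 528 × 1/4 = 132
χ² = Σ (O − E)² / E
  axial-flowered inflated-pod: (132 − 132)² / 132 = 0.0000
  axial-flowered constricted-pod: (132 − 132)² / 132 = 0.0000
  terminal-flowered inflated-pod: (134 − 132)² / 132 = 0.0303
  terminal-flowered constricted-pod: (130 − 132)² / 132 = 0.0303
χ² = 0.0000 + 0.0000 + 0.0303 + 0.0303 = 0.0606 ≈ 0.061
Degrees of freedom = 4 − 1 = 3; critical value at α = 0.05 is 7.815.
Since 0.061 < 7.815, we fail to reject the null hypothesis — the data are consistent with the 1:1:1:1 ratio.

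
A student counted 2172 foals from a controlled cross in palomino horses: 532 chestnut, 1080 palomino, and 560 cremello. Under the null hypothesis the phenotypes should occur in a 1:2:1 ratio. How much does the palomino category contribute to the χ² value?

Expected counts for N = 2172 under a 1:2:1 ratio (total parts = 4):
  chestnut: 2172 × 1/4 = 543
  palomino: 2172 × 2/4 = 1086
  cremello: 2172 × 1/4 = 543
Contribution of palomino: (1080 − 1086)² / 1086 = 0.0331

0.033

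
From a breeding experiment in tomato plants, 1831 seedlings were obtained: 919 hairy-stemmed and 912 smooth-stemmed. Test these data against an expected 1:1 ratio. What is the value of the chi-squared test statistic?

Total ratio parts = 2. Expected numbers out of 1831:
  hairy-stemmed: 1831 × 1/2 = 915.5
  smooth-stemmed: 1831 × 1/2 = 915.5
χ² = Σ (O − E)² / E
  hairy-stemmed: (919 − 915.5)² / 915.5 = 0.0134
  smooth-stemmed: (912 − 915.5)² / 915.5 = 0.0134
χ² = 0.0134 + 0.0134 = 0.0268 ≈ 0.027

0.027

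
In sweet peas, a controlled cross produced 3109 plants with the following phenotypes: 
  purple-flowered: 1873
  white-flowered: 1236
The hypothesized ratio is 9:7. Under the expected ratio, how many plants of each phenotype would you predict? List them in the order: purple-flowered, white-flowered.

The 9:7 ratio has 16 parts, so with N = 3109 the expected counts are:
  purple-flowered: 3109 × 9/16 = 1748.8125
  white-flowered: 3109 × 7/16 = 1360.1875

1748.8125, 1360.1875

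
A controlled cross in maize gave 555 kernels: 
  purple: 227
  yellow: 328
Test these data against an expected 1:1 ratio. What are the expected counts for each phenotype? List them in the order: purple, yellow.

277.5, 277.5

Expected counts for N = 555 under a 1:1 ratio (total parts = 2):
  purple: 555 × 1/2 = 277.5
  yellow: 555 × 1/2 = 277.5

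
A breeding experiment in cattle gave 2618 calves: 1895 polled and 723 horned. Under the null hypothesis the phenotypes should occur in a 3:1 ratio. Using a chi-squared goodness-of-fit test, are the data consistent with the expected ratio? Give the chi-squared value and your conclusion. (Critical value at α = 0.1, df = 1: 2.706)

9.559; not consistent

Expected counts for N = 2618 under a 3:1 ratio (total parts = 4):
  polled: 2618 × 3/4 = 1963.5
  horned: 2618 × 1/4 = 654.5
χ² = Σ (O − E)² / E
  polled: (1895 − 1963.5)² / 1963.5 = 2.3897
  horned: (723 − 654.5)² / 654.5 = 7.1692
χ² = 2.3897 + 7.1692 = 9.5589 ≈ 9.559
Degrees of freedom = 2 − 1 = 1; critical value at α = 0.1 is 2.706.
Since 9.559 > 2.706, we reject the null hypothesis — the data do not fit the 3:1 ratio.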